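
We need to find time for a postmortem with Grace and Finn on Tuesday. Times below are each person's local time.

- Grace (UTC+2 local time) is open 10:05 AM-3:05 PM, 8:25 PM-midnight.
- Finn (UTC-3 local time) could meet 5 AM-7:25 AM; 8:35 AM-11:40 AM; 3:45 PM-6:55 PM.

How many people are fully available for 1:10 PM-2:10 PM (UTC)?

Grace in UTC: 08:05-13:05, 18:25-22:00 (subtract 2h to convert from UTC+2).
Finn in UTC: 08:00-10:25, 11:35-14:40, 18:45-21:55 (add 3h to convert from UTC-3).
Finn can make the full 13:10-14:10 slot — that's 1.

1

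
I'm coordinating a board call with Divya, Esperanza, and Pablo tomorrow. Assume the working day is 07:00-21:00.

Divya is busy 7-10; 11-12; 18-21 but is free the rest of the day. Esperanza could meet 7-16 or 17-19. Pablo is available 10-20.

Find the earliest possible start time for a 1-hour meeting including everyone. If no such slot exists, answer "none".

10:00

Divya free: 10:00-11:00, 12:00-18:00 (invert busy blocks within the working day).
Esperanza free: 07:00-16:00, 17:00-19:00.
Pablo free: 10:00-20:00.
Divya ∩ Esperanza: 10:00-11:00, 12:00-16:00, 17:00-18:00.
Divya ∩ Esperanza ∩ Pablo: 10:00-11:00, 12:00-16:00, 17:00-18:00.
The first common window of at least 60 minutes is 10:00-11:00, so the earliest start is 10:00.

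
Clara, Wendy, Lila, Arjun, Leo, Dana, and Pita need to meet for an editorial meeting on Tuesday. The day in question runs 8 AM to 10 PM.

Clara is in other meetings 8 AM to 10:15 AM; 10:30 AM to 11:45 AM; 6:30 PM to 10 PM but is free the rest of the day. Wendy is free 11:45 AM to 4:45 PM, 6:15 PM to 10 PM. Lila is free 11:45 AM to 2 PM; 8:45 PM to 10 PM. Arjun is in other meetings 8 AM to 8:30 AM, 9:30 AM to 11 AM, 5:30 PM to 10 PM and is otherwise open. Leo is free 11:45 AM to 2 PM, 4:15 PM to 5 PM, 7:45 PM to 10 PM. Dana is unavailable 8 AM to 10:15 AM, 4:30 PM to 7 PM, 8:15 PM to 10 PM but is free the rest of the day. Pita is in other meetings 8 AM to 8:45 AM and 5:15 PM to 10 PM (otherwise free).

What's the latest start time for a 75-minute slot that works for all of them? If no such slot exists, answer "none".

Clara free: 10:15-10:30, 11:45-18:30 (invert busy blocks within the working day).
Wendy free: 11:45-16:45, 18:15-22:00.
Lila free: 11:45-14:00, 20:45-22:00.
Arjun free: 08:30-09:30, 11:00-17:30 (invert busy blocks within the working day).
Leo free: 11:45-14:00, 16:15-17:00, 19:45-22:00.
Dana free: 10:15-16:30, 19:00-20:15 (invert busy blocks within the working day).
Pita free: 08:45-17:15 (invert busy blocks within the working day).
Clara ∩ Wendy: 11:45-16:45, 18:15-18:30.
Clara ∩ Wendy ∩ Lila: 11:45-14:00.
Clara ∩ Wendy ∩ Lila ∩ Arjun: 11:45-14:00.
Clara ∩ Wendy ∩ Lila ∩ Arjun ∩ Leo: 11:45-14:00.
Clara ∩ Wendy ∩ Lila ∩ Arjun ∩ Leo ∩ Dana: 11:45-14:00.
Clara ∩ Wendy ∩ Lila ∩ Arjun ∩ Leo ∩ Dana ∩ Pita: 11:45-14:00.
Those are the intersection windows.
The last common window of at least 75 minutes is 11:45-14:00; a 75-minute meeting can start as late as 12:45 and still end by 14:00.

12:45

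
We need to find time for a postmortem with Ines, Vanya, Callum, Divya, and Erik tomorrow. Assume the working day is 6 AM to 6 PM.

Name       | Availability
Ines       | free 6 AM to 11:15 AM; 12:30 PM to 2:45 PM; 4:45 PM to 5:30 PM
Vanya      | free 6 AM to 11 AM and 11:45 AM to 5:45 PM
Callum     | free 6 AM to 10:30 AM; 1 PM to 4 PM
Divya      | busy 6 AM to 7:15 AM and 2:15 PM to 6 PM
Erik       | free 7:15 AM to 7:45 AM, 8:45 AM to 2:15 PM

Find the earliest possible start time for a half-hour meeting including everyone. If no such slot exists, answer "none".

Ines free: 06:00-11:15, 12:30-14:45, 16:45-17:30.
Vanya free: 06:00-11:00, 11:45-17:45.
Callum free: 06:00-10:30, 13:00-16:00.
Divya free: 07:15-14:15 (invert busy blocks within the working day).
Erik free: 07:15-07:45, 08:45-14:15.
Ines ∩ Vanya: 06:00-11:00, 12:30-14:45, 16:45-17:30.
Ines ∩ Vanya ∩ Callum: 06:00-10:30, 13:00-14:45.
Ines ∩ Vanya ∩ Callum ∩ Divya: 07:15-10:30, 13:00-14:15.
Ines ∩ Vanya ∩ Callum ∩ Divya ∩ Erik: 07:15-07:45, 08:45-10:30, 13:00-14:15.
Those are the intersection windows.
The first common window of at least 30 minutes is 07:15-07:45, so the earliest start is 07:15.

07:15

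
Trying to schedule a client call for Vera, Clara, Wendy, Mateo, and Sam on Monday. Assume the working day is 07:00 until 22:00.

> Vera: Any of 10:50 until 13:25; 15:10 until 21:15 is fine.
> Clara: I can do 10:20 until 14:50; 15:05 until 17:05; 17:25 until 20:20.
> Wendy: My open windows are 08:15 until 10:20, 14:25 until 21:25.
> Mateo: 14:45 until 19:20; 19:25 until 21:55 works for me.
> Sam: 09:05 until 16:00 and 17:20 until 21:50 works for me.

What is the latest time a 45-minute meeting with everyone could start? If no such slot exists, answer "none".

19:35

Vera ∩ Clara: 10:50-13:25, 15:10-17:05, 17:25-20:20.
Vera ∩ Clara ∩ Wendy: 15:10-17:05, 17:25-20:20.
Vera ∩ Clara ∩ Wendy ∩ Mateo: 15:10-17:05, 17:25-19:20, 19:25-20:20.
Vera ∩ Clara ∩ Wendy ∩ Mateo ∩ Sam: 15:10-16:00, 17:25-19:20, 19:25-20:20.
So the common availability across everyone is 15:10-16:00, 17:25-19:20, 19:25-20:20.
The last common window of at least 45 minutes is 19:25-20:20; a 45-minute meeting can start as late as 19:35 and still end by 20:20.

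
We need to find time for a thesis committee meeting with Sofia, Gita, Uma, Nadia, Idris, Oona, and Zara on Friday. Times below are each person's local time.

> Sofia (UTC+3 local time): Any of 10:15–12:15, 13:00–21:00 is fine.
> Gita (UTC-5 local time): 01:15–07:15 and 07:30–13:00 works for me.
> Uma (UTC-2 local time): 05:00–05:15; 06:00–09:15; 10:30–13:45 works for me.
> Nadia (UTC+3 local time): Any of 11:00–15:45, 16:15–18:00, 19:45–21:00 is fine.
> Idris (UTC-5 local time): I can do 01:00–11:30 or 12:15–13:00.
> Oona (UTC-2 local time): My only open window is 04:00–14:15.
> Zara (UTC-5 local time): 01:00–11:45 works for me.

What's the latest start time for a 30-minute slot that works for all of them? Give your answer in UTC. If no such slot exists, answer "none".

14:30

Sofia in UTC: 07:15-09:15, 10:00-18:00 (subtract 3h to convert from UTC+3).
Gita in UTC: 06:15-12:15, 12:30-18:00 (add 5h to convert from UTC-5).
Uma in UTC: 07:00-07:15, 08:00-11:15, 12:30-15:45 (add 2h to convert from UTC-2).
Nadia in UTC: 08:00-12:45, 13:15-15:00, 16:45-18:00 (subtract 3h to convert from UTC+3).
Idris in UTC: 06:00-16:30, 17:15-18:00 (add 5h to convert from UTC-5).
Oona in UTC: 06:00-16:15 (add 2h to convert from UTC-2).
Zara in UTC: 06:00-16:45 (add 5h to convert from UTC-5).
Sofia ∩ Gita: 07:15-09:15, 10:00-12:15, 12:30-18:00.
Sofia ∩ Gita ∩ Uma: 08:00-09:15, 10:00-11:15, 12:30-15:45.
Sofia ∩ Gita ∩ Uma ∩ Nadia: 08:00-09:15, 10:00-11:15, 12:30-12:45, 13:15-15:00.
Sofia ∩ Gita ∩ Uma ∩ Nadia ∩ Idris: 08:00-09:15, 10:00-11:15, 12:30-12:45, 13:15-15:00.
Sofia ∩ Gita ∩ Uma ∩ Nadia ∩ Idris ∩ Oona: 08:00-09:15, 10:00-11:15, 12:30-12:45, 13:15-15:00.
Sofia ∩ Gita ∩ Uma ∩ Nadia ∩ Idris ∩ Oona ∩ Zara: 08:00-09:15, 10:00-11:15, 12:30-12:45, 13:15-15:00.
The last common window of at least 30 minutes is 13:15-15:00; a 30-minute meeting can start as late as 14:30 and still end by 15:00.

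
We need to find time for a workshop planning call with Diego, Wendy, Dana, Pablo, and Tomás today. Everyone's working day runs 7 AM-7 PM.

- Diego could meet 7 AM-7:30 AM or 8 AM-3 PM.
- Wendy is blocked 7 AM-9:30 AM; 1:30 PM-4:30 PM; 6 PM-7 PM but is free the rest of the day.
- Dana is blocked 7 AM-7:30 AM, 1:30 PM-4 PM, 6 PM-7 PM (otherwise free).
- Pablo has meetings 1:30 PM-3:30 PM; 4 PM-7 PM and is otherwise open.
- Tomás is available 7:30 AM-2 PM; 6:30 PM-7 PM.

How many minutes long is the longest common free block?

240

Diego free: 07:00-07:30, 08:00-15:00.
Wendy free: 09:30-13:30, 16:30-18:00 (invert busy blocks within the working day).
Dana free: 07:30-13:30, 16:00-18:00 (invert busy blocks within the working day).
Pablo free: 07:00-13:30, 15:30-16:00 (invert busy blocks within the working day).
Tomás free: 07:30-14:00, 18:30-19:00.
Diego ∩ Wendy: 09:30-13:30.
Diego ∩ Wendy ∩ Dana: 09:30-13:30.
Diego ∩ Wendy ∩ Dana ∩ Pablo: 09:30-13:30.
Diego ∩ Wendy ∩ Dana ∩ Pablo ∩ Tomás: 09:30-13:30.
The longest is 09:30-13:30 at 240 minutes.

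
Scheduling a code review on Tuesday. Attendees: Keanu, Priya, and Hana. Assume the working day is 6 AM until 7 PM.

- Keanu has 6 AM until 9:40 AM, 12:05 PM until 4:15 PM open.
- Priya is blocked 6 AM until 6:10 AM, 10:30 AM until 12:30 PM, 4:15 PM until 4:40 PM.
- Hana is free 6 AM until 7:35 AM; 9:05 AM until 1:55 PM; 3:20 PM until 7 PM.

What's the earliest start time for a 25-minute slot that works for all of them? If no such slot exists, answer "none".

06:10

Keanu free: 06:00-09:40, 12:05-16:15.
Priya free: 06:10-10:30, 12:30-16:15, 16:40-19:00 (invert busy blocks within the working day).
Hana free: 06:00-07:35, 09:05-13:55, 15:20-19:00.
Keanu ∩ Priya: 06:10-09:40, 12:30-16:15.
Keanu ∩ Priya ∩ Hana: 06:10-07:35, 09:05-09:40, 12:30-13:55, 15:20-16:15.
Those are the intersection windows.
The first common window of at least 25 minutes is 06:10-07:35, so the earliest start is 06:10.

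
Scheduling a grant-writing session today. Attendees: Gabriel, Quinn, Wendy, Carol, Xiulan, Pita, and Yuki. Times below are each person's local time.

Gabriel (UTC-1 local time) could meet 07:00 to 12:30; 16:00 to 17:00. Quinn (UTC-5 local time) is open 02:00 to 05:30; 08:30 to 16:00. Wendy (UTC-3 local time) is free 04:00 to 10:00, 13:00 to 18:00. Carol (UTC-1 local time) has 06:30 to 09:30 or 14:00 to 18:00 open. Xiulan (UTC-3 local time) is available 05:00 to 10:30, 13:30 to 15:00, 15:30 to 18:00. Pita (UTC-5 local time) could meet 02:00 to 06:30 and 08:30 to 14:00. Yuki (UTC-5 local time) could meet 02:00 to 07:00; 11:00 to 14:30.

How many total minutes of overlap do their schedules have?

Gabriel in UTC: 08:00-13:30, 17:00-18:00 (add 1h to convert from UTC-1).
Quinn in UTC: 07:00-10:30, 13:30-21:00 (add 5h to convert from UTC-5).
Wendy in UTC: 07:00-13:00, 16:00-21:00 (add 3h to convert from UTC-3).
Carol in UTC: 07:30-10:30, 15:00-19:00 (add 1h to convert from UTC-1).
Xiulan in UTC: 08:00-13:30, 16:30-18:00, 18:30-21:00 (add 3h to convert from UTC-3).
Pita in UTC: 07:00-11:30, 13:30-19:00 (add 5h to convert from UTC-5).
Yuki in UTC: 07:00-12:00, 16:00-19:30 (add 5h to convert from UTC-5).
Gabriel ∩ Quinn: 08:00-10:30, 17:00-18:00.
Gabriel ∩ Quinn ∩ Wendy: 08:00-10:30, 17:00-18:00.
Gabriel ∩ Quinn ∩ Wendy ∩ Carol: 08:00-10:30, 17:00-18:00.
Gabriel ∩ Quinn ∩ Wendy ∩ Carol ∩ Xiulan: 08:00-10:30, 17:00-18:00.
Gabriel ∩ Quinn ∩ Wendy ∩ Carol ∩ Xiulan ∩ Pita: 08:00-10:30, 17:00-18:00.
Gabriel ∩ Quinn ∩ Wendy ∩ Carol ∩ Xiulan ∩ Pita ∩ Yuki: 08:00-10:30, 17:00-18:00.
Summing the common windows: 150 + 60 = 210 minutes.

210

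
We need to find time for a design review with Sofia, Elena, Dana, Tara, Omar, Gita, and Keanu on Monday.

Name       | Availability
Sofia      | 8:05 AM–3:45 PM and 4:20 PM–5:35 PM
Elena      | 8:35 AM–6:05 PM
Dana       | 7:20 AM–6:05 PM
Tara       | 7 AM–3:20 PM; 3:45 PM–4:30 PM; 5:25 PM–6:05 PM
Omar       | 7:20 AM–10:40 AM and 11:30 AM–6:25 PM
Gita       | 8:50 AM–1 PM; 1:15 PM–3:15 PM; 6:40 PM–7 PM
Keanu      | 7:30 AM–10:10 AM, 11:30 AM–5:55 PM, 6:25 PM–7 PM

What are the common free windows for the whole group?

Sofia ∩ Elena: 08:35-15:45, 16:20-17:35.
Sofia ∩ Elena ∩ Dana: 08:35-15:45, 16:20-17:35.
Sofia ∩ Elena ∩ Dana ∩ Tara: 08:35-15:20, 16:20-16:30, 17:25-17:35.
Sofia ∩ Elena ∩ Dana ∩ Tara ∩ Omar: 08:35-10:40, 11:30-15:20, 16:20-16:30, 17:25-17:35.
Sofia ∩ Elena ∩ Dana ∩ Tara ∩ Omar ∩ Gita: 08:50-10:40, 11:30-13:00, 13:15-15:15.
Sofia ∩ Elena ∩ Dana ∩ Tara ∩ Omar ∩ Gita ∩ Keanu: 08:50-10:10, 11:30-13:00, 13:15-15:15.

08:50-10:10, 11:30-13:00, 13:15-15:15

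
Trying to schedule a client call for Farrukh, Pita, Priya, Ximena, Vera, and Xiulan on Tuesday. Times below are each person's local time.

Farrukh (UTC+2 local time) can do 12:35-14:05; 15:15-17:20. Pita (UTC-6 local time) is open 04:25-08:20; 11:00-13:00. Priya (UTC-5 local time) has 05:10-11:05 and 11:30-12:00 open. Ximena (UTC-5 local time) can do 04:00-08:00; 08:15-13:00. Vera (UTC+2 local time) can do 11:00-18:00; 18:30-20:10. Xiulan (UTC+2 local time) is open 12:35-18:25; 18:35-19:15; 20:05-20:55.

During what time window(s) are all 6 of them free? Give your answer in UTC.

10:35-12:05, 13:15-14:20

Farrukh in UTC: 10:35-12:05, 13:15-15:20 (subtract 2h to convert from UTC+2).
Pita in UTC: 10:25-14:20, 17:00-19:00 (add 6h to convert from UTC-6).
Priya in UTC: 10:10-16:05, 16:30-17:00 (add 5h to convert from UTC-5).
Ximena in UTC: 09:00-13:00, 13:15-18:00 (add 5h to convert from UTC-5).
Vera in UTC: 09:00-16:00, 16:30-18:10 (subtract 2h to convert from UTC+2).
Xiulan in UTC: 10:35-16:25, 16:35-17:15, 18:05-18:55 (subtract 2h to convert from UTC+2).
Farrukh ∩ Pita: 10:35-12:05, 13:15-14:20.
Farrukh ∩ Pita ∩ Priya: 10:35-12:05, 13:15-14:20.
Farrukh ∩ Pita ∩ Priya ∩ Ximena: 10:35-12:05, 13:15-14:20.
Farrukh ∩ Pita ∩ Priya ∩ Ximena ∩ Vera: 10:35-12:05, 13:15-14:20.
Farrukh ∩ Pita ∩ Priya ∩ Ximena ∩ Vera ∩ Xiulan: 10:35-12:05, 13:15-14:20.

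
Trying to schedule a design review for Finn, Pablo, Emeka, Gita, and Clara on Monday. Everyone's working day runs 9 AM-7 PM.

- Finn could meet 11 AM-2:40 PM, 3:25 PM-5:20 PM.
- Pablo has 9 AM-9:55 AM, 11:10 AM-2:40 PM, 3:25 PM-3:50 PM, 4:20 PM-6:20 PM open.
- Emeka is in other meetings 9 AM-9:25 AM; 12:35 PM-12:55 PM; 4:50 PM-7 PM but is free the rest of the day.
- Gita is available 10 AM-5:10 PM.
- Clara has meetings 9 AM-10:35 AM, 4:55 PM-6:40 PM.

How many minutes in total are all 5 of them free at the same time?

Finn free: 11:00-14:40, 15:25-17:20.
Pablo free: 09:00-09:55, 11:10-14:40, 15:25-15:50, 16:20-18:20.
Emeka free: 09:25-12:35, 12:55-16:50 (invert busy blocks within the working day).
Gita free: 10:00-17:10.
Clara free: 10:35-16:55, 18:40-19:00 (invert busy blocks within the working day).
Finn ∩ Pablo: 11:10-14:40, 15:25-15:50, 16:20-17:20.
Finn ∩ Pablo ∩ Emeka: 11:10-12:35, 12:55-14:40, 15:25-15:50, 16:20-16:50.
Finn ∩ Pablo ∩ Emeka ∩ Gita: 11:10-12:35, 12:55-14:40, 15:25-15:50, 16:20-16:50.
Finn ∩ Pablo ∩ Emeka ∩ Gita ∩ Clara: 11:10-12:35, 12:55-14:40, 15:25-15:50, 16:20-16:50.
So the common availability across everyone is 11:10-12:35, 12:55-14:40, 15:25-15:50, 16:20-16:50.
Summing the common windows: 85 + 105 + 25 + 30 = 245 minutes.

245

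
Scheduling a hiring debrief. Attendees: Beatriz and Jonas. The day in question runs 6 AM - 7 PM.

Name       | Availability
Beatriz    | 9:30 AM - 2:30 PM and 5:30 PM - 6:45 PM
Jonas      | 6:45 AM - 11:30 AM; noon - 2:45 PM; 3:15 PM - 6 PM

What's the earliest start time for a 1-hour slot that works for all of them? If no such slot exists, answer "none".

09:30

Beatriz ∩ Jonas: 09:30-11:30, 12:00-14:30, 17:30-18:00.
Those are the intersection windows.
The first common window of at least 60 minutes is 09:30-11:30, so the earliest start is 09:30.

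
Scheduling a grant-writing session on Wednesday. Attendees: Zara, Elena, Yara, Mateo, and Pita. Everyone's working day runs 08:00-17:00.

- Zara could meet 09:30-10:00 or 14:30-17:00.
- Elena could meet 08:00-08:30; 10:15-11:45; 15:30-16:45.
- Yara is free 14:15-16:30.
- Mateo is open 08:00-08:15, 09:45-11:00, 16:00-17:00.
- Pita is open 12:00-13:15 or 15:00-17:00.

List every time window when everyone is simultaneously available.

16:00-16:30

Zara ∩ Elena: 15:30-16:45.
Zara ∩ Elena ∩ Yara: 15:30-16:30.
Zara ∩ Elena ∩ Yara ∩ Mateo: 16:00-16:30.
Zara ∩ Elena ∩ Yara ∩ Mateo ∩ Pita: 16:00-16:30.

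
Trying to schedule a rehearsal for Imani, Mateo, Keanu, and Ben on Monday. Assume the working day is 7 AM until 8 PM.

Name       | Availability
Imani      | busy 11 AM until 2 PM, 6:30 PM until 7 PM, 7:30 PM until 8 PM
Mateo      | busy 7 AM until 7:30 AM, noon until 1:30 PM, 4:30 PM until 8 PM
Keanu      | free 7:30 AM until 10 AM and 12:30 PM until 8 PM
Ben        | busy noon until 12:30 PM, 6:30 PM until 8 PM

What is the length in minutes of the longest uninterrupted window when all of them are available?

150

Imani free: 07:00-11:00, 14:00-18:30, 19:00-19:30 (invert busy blocks within the working day).
Mateo free: 07:30-12:00, 13:30-16:30 (invert busy blocks within the working day).
Keanu free: 07:30-10:00, 12:30-20:00.
Ben free: 07:00-12:00, 12:30-18:30 (invert busy blocks within the working day).
Imani ∩ Mateo: 07:30-11:00, 14:00-16:30.
Imani ∩ Mateo ∩ Keanu: 07:30-10:00, 14:00-16:30.
Imani ∩ Mateo ∩ Keanu ∩ Ben: 07:30-10:00, 14:00-16:30.
So the common availability across everyone is 07:30-10:00, 14:00-16:30.
The longest is 07:30-10:00 at 150 minutes.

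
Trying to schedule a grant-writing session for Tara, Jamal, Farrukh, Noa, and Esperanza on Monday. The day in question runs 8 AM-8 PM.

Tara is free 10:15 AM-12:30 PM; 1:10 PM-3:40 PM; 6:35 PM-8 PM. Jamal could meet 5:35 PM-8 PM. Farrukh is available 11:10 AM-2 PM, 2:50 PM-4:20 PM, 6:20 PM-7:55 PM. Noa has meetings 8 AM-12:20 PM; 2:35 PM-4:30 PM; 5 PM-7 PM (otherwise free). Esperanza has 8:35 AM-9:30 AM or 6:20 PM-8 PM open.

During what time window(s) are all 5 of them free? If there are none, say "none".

19:00-19:55

Tara free: 10:15-12:30, 13:10-15:40, 18:35-20:00.
Jamal free: 17:35-20:00.
Farrukh free: 11:10-14:00, 14:50-16:20, 18:20-19:55.
Noa free: 12:20-14:35, 16:30-17:00, 19:00-20:00 (invert busy blocks within the working day).
Esperanza free: 08:35-09:30, 18:20-20:00.
Tara ∩ Jamal: 18:35-20:00.
Tara ∩ Jamal ∩ Farrukh: 18:35-19:55.
Tara ∩ Jamal ∩ Farrukh ∩ Noa: 19:00-19:55.
Tara ∩ Jamal ∩ Farrukh ∩ Noa ∩ Esperanza: 19:00-19:55.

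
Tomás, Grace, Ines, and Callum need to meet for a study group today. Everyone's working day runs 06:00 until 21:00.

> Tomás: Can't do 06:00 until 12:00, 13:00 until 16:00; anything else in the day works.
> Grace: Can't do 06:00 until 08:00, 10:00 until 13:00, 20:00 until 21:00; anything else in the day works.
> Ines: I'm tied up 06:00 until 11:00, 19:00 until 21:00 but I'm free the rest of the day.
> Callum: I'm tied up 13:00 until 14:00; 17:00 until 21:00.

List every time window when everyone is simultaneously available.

Tomás free: 12:00-13:00, 16:00-21:00 (invert busy blocks within the working day).
Grace free: 08:00-10:00, 13:00-20:00 (invert busy blocks within the working day).
Ines free: 11:00-19:00 (invert busy blocks within the working day).
Callum free: 06:00-13:00, 14:00-17:00 (invert busy blocks within the working day).
Tomás ∩ Grace: 16:00-20:00.
Tomás ∩ Grace ∩ Ines: 16:00-19:00.
Tomás ∩ Grace ∩ Ines ∩ Callum: 16:00-17:00.
Those are the intersection windows.

16:00-17:00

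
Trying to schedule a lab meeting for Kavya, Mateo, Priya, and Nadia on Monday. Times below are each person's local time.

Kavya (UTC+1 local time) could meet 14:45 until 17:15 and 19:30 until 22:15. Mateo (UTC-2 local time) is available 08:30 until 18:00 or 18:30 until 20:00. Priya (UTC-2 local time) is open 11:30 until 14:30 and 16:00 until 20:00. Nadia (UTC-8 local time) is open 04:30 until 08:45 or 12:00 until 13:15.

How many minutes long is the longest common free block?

150

Kavya in UTC: 13:45-16:15, 18:30-21:15 (subtract 1h to convert from UTC+1).
Mateo in UTC: 10:30-20:00, 20:30-22:00 (add 2h to convert from UTC-2).
Priya in UTC: 13:30-16:30, 18:00-22:00 (add 2h to convert from UTC-2).
Nadia in UTC: 12:30-16:45, 20:00-21:15 (add 8h to convert from UTC-8).
Kavya ∩ Mateo: 13:45-16:15, 18:30-20:00, 20:30-21:15.
Kavya ∩ Mateo ∩ Priya: 13:45-16:15, 18:30-20:00, 20:30-21:15.
Kavya ∩ Mateo ∩ Priya ∩ Nadia: 13:45-16:15, 20:30-21:15.
The longest is 13:45-16:15 at 150 minutes.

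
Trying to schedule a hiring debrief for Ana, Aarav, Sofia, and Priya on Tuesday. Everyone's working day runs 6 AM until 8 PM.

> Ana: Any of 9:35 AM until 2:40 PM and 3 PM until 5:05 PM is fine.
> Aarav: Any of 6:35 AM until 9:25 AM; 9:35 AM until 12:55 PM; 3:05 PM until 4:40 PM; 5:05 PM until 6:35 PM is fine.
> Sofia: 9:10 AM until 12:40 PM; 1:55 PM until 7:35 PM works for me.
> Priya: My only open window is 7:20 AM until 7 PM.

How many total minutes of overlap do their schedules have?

Ana ∩ Aarav: 09:35-12:55, 15:05-16:40.
Ana ∩ Aarav ∩ Sofia: 09:35-12:40, 15:05-16:40.
Ana ∩ Aarav ∩ Sofia ∩ Priya: 09:35-12:40, 15:05-16:40.
Summing the common windows: 185 + 95 = 280 minutes.

280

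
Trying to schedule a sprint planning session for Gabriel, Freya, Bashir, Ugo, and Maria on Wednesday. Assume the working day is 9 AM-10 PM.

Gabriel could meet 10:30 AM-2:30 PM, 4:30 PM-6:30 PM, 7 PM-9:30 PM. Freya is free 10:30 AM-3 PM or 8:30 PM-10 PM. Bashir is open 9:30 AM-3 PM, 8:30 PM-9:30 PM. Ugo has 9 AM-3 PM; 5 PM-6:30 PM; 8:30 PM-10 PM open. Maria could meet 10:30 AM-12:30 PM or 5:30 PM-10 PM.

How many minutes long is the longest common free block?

Gabriel ∩ Freya: 10:30-14:30, 20:30-21:30.
Gabriel ∩ Freya ∩ Bashir: 10:30-14:30, 20:30-21:30.
Gabriel ∩ Freya ∩ Bashir ∩ Ugo: 10:30-14:30, 20:30-21:30.
Gabriel ∩ Freya ∩ Bashir ∩ Ugo ∩ Maria: 10:30-12:30, 20:30-21:30.
So the common availability across everyone is 10:30-12:30, 20:30-21:30.
The longest is 10:30-12:30 at 120 minutes.

120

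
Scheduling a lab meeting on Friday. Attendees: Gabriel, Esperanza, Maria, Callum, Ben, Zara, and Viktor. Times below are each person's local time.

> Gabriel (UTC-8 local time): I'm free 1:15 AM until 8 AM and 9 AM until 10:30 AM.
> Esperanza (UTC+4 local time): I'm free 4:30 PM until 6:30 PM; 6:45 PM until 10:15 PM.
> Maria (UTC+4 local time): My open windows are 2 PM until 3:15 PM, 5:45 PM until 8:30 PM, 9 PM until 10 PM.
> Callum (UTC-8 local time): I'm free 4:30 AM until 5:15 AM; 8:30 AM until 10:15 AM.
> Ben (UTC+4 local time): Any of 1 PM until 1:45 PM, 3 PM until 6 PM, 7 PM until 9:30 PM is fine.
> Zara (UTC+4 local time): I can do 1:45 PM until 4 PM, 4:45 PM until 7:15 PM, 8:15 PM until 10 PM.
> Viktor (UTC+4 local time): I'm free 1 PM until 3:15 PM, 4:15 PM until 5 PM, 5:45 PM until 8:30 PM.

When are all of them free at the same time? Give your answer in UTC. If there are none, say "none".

none

Gabriel in UTC: 09:15-16:00, 17:00-18:30 (add 8h to convert from UTC-8).
Esperanza in UTC: 12:30-14:30, 14:45-18:15 (subtract 4h to convert from UTC+4).
Maria in UTC: 10:00-11:15, 13:45-16:30, 17:00-18:00 (subtract 4h to convert from UTC+4).
Callum in UTC: 12:30-13:15, 16:30-18:15 (add 8h to convert from UTC-8).
Ben in UTC: 09:00-09:45, 11:00-14:00, 15:00-17:30 (subtract 4h to convert from UTC+4).
Zara in UTC: 09:45-12:00, 12:45-15:15, 16:15-18:00 (subtract 4h to convert from UTC+4).
Viktor in UTC: 09:00-11:15, 12:15-13:00, 13:45-16:30 (subtract 4h to convert from UTC+4).
Gabriel ∩ Esperanza: 12:30-14:30, 14:45-16:00, 17:00-18:15.
Gabriel ∩ Esperanza ∩ Maria: 13:45-14:30, 14:45-16:00, 17:00-18:00.
Gabriel ∩ Esperanza ∩ Maria ∩ Callum: 17:00-18:00.
Gabriel ∩ Esperanza ∩ Maria ∩ Callum ∩ Ben: 17:00-17:30.
Gabriel ∩ Esperanza ∩ Maria ∩ Callum ∩ Ben ∩ Zara: 17:00-17:30.
Gabriel ∩ Esperanza ∩ Maria ∩ Callum ∩ Ben ∩ Zara ∩ Viktor: ∅.
There is no time when everyone is free.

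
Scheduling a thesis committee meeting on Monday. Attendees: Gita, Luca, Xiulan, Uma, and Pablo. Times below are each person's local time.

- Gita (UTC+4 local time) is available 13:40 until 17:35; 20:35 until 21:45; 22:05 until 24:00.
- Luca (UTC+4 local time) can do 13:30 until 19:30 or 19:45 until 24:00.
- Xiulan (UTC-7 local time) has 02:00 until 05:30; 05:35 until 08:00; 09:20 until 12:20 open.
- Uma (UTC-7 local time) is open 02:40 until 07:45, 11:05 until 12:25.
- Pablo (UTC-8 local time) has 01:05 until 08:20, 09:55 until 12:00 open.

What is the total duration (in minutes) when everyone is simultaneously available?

305

Gita in UTC: 09:40-13:35, 16:35-17:45, 18:05-20:00 (subtract 4h to convert from UTC+4).
Luca in UTC: 09:30-15:30, 15:45-20:00 (subtract 4h to convert from UTC+4).
Xiulan in UTC: 09:00-12:30, 12:35-15:00, 16:20-19:20 (add 7h to convert from UTC-7).
Uma in UTC: 09:40-14:45, 18:05-19:25 (add 7h to convert from UTC-7).
Pablo in UTC: 09:05-16:20, 17:55-20:00 (add 8h to convert from UTC-8).
Gita ∩ Luca: 09:40-13:35, 16:35-17:45, 18:05-20:00.
Gita ∩ Luca ∩ Xiulan: 09:40-12:30, 12:35-13:35, 16:35-17:45, 18:05-19:20.
Gita ∩ Luca ∩ Xiulan ∩ Uma: 09:40-12:30, 12:35-13:35, 18:05-19:20.
Gita ∩ Luca ∩ Xiulan ∩ Uma ∩ Pablo: 09:40-12:30, 12:35-13:35, 18:05-19:20.
Those are the intersection windows.
Summing the common windows: 170 + 60 + 75 = 305 minutes.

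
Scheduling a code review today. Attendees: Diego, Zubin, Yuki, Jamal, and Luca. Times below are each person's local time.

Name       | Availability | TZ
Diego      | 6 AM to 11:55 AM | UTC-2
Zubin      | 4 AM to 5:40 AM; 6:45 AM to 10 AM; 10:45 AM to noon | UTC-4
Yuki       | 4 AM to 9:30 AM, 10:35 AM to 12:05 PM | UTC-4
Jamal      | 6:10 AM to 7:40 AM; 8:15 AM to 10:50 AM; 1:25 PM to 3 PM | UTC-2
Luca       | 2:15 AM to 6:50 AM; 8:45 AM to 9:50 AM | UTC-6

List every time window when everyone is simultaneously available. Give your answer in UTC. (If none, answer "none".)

Diego in UTC: 08:00-13:55 (add 2h to convert from UTC-2).
Zubin in UTC: 08:00-09:40, 10:45-14:00, 14:45-16:00 (add 4h to convert from UTC-4).
Yuki in UTC: 08:00-13:30, 14:35-16:05 (add 4h to convert from UTC-4).
Jamal in UTC: 08:10-09:40, 10:15-12:50, 15:25-17:00 (add 2h to convert from UTC-2).
Luca in UTC: 08:15-12:50, 14:45-15:50 (add 6h to convert from UTC-6).
Diego ∩ Zubin: 08:00-09:40, 10:45-13:55.
Diego ∩ Zubin ∩ Yuki: 08:00-09:40, 10:45-13:30.
Diego ∩ Zubin ∩ Yuki ∩ Jamal: 08:10-09:40, 10:45-12:50.
Diego ∩ Zubin ∩ Yuki ∩ Jamal ∩ Luca: 08:15-09:40, 10:45-12:50.

08:15-09:40, 10:45-12:50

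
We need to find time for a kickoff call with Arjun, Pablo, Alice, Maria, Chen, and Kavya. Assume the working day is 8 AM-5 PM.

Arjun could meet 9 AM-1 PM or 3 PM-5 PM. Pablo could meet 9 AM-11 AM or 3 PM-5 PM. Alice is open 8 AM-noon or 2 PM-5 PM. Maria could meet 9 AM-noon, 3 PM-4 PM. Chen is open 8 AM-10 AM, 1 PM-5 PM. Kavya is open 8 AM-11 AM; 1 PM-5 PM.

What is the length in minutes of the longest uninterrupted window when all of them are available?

Arjun ∩ Pablo: 09:00-11:00, 15:00-17:00.
Arjun ∩ Pablo ∩ Alice: 09:00-11:00, 15:00-17:00.
Arjun ∩ Pablo ∩ Alice ∩ Maria: 09:00-11:00, 15:00-16:00.
Arjun ∩ Pablo ∩ Alice ∩ Maria ∩ Chen: 09:00-10:00, 15:00-16:00.
Arjun ∩ Pablo ∩ Alice ∩ Maria ∩ Chen ∩ Kavya: 09:00-10:00, 15:00-16:00.
The longest is 09:00-10:00 at 60 minutes.

60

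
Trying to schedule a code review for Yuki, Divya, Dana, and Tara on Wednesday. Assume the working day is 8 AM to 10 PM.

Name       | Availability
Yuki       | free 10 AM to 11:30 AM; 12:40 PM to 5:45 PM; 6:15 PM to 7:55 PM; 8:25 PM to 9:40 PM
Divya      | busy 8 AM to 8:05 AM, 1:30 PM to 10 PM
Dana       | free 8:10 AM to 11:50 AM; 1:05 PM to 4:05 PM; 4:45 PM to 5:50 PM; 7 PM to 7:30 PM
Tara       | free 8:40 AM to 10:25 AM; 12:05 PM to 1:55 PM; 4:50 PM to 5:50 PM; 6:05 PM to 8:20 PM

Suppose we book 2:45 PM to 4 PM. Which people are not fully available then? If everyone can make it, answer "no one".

Yuki free: 10:00-11:30, 12:40-17:45, 18:15-19:55, 20:25-21:40.
Divya free: 08:05-13:30 (invert busy blocks within the working day).
Dana free: 08:10-11:50, 13:05-16:05, 16:45-17:50, 19:00-19:30.
Tara free: 08:40-10:25, 12:05-13:55, 16:50-17:50, 18:05-20:20.
Yuki: free for 14:45-16:00. Divya: not fully free for 14:45-16:00. Dana: free for 14:45-16:00. Tara: not fully free for 14:45-16:00.

Divya, Tara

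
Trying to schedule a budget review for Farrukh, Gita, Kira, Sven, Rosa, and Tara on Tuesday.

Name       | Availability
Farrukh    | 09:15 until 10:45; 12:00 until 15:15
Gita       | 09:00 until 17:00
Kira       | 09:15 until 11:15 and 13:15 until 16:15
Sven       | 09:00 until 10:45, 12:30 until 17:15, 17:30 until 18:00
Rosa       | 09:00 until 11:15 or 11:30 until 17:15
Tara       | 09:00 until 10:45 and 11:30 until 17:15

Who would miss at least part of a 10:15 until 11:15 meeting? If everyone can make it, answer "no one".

Farrukh, Sven, Tara

Farrukh: not fully free for 10:15-11:15. Gita: free for 10:15-11:15. Kira: free for 10:15-11:15. Sven: not fully free for 10:15-11:15. Rosa: free for 10:15-11:15. Tara: not fully free for 10:15-11:15.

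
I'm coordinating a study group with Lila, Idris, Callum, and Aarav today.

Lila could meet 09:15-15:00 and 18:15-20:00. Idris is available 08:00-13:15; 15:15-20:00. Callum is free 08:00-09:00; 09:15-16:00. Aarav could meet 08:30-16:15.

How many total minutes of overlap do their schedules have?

Lila ∩ Idris: 09:15-13:15, 18:15-20:00.
Lila ∩ Idris ∩ Callum: 09:15-13:15.
Lila ∩ Idris ∩ Callum ∩ Aarav: 09:15-13:15.
Those are the intersection windows.
That's a single block of 240 minutes.

240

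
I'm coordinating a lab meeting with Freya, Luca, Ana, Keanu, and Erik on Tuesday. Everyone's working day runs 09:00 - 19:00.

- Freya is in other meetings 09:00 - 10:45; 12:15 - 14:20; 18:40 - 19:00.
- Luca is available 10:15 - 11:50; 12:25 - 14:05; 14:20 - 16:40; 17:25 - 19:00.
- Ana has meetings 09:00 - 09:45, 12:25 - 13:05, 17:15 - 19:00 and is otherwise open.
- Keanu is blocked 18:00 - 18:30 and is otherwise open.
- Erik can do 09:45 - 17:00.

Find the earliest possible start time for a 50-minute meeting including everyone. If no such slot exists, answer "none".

10:45

Freya free: 10:45-12:15, 14:20-18:40 (invert busy blocks within the working day).
Luca free: 10:15-11:50, 12:25-14:05, 14:20-16:40, 17:25-19:00.
Ana free: 09:45-12:25, 13:05-17:15 (invert busy blocks within the working day).
Keanu free: 09:00-18:00, 18:30-19:00 (invert busy blocks within the working day).
Erik free: 09:45-17:00.
Freya ∩ Luca: 10:45-11:50, 14:20-16:40, 17:25-18:40.
Freya ∩ Luca ∩ Ana: 10:45-11:50, 14:20-16:40.
Freya ∩ Luca ∩ Ana ∩ Keanu: 10:45-11:50, 14:20-16:40.
Freya ∩ Luca ∩ Ana ∩ Keanu ∩ Erik: 10:45-11:50, 14:20-16:40.
The first common window of at least 50 minutes is 10:45-11:50, so the earliest start is 10:45.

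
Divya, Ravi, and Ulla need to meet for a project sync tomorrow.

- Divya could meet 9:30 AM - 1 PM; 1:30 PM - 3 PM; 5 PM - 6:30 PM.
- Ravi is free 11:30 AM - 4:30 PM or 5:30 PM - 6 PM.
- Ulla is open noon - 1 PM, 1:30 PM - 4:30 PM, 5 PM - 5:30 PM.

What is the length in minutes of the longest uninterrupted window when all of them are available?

90

Divya ∩ Ravi: 11:30-13:00, 13:30-15:00, 17:30-18:00.
Divya ∩ Ravi ∩ Ulla: 12:00-13:00, 13:30-15:00.
Those are the intersection windows.
The longest is 13:30-15:00 at 90 minutes.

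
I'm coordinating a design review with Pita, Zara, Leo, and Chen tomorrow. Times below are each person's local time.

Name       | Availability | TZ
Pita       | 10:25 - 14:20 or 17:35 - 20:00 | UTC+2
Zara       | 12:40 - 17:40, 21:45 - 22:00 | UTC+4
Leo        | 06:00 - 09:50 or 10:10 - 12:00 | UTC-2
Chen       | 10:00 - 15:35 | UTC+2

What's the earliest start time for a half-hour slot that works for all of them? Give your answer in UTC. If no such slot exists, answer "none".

08:40

Pita in UTC: 08:25-12:20, 15:35-18:00 (subtract 2h to convert from UTC+2).
Zara in UTC: 08:40-13:40, 17:45-18:00 (subtract 4h to convert from UTC+4).
Leo in UTC: 08:00-11:50, 12:10-14:00 (add 2h to convert from UTC-2).
Chen in UTC: 08:00-13:35 (subtract 2h to convert from UTC+2).
Pita ∩ Zara: 08:40-12:20, 17:45-18:00.
Pita ∩ Zara ∩ Leo: 08:40-11:50, 12:10-12:20.
Pita ∩ Zara ∩ Leo ∩ Chen: 08:40-11:50, 12:10-12:20.
The first common window of at least 30 minutes is 08:40-11:50, so the earliest start is 08:40.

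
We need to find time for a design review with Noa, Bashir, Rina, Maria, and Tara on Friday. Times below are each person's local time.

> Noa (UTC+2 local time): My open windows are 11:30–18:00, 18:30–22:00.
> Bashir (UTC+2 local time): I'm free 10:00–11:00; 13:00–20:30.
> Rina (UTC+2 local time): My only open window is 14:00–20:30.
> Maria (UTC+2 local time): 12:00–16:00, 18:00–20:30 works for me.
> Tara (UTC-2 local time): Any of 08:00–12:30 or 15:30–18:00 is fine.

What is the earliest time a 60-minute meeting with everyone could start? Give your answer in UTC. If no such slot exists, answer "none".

Noa in UTC: 09:30-16:00, 16:30-20:00 (subtract 2h to convert from UTC+2).
Bashir in UTC: 08:00-09:00, 11:00-18:30 (subtract 2h to convert from UTC+2).
Rina in UTC: 12:00-18:30 (subtract 2h to convert from UTC+2).
Maria in UTC: 10:00-14:00, 16:00-18:30 (subtract 2h to convert from UTC+2).
Tara in UTC: 10:00-14:30, 17:30-20:00 (add 2h to convert from UTC-2).
Noa ∩ Bashir: 11:00-16:00, 16:30-18:30.
Noa ∩ Bashir ∩ Rina: 12:00-16:00, 16:30-18:30.
Noa ∩ Bashir ∩ Rina ∩ Maria: 12:00-14:00, 16:30-18:30.
Noa ∩ Bashir ∩ Rina ∩ Maria ∩ Tara: 12:00-14:00, 17:30-18:30.
Those are the intersection windows.
The first common window of at least 60 minutes is 12:00-14:00, so the earliest start is 12:00.

12:00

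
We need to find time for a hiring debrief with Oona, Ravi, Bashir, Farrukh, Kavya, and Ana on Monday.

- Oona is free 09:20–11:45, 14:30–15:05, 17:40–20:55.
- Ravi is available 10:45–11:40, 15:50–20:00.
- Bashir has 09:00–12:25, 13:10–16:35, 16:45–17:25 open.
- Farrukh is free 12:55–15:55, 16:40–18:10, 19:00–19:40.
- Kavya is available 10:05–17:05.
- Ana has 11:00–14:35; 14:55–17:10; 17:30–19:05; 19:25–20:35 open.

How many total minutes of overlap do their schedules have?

0

Oona ∩ Ravi: 10:45-11:40, 17:40-20:00.
Oona ∩ Ravi ∩ Bashir: 10:45-11:40.
Oona ∩ Ravi ∩ Bashir ∩ Farrukh: ∅.
Oona ∩ Ravi ∩ Bashir ∩ Farrukh ∩ Kavya: ∅.
Oona ∩ Ravi ∩ Bashir ∩ Farrukh ∩ Kavya ∩ Ana: ∅.
There is no time when everyone is free.
There is no common window, so the total is 0 minutes.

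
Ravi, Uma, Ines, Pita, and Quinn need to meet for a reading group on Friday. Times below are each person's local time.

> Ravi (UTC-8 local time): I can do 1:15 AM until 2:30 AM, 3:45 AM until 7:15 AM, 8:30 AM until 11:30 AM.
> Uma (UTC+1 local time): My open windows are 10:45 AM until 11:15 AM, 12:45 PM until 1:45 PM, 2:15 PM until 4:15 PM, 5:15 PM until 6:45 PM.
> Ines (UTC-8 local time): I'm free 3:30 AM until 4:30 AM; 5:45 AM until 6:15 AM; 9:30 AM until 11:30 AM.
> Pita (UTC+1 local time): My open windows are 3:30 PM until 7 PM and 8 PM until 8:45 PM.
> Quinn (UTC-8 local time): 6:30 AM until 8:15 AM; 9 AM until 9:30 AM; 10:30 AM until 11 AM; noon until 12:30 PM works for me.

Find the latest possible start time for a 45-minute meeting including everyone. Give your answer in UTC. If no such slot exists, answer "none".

Ravi in UTC: 09:15-10:30, 11:45-15:15, 16:30-19:30 (add 8h to convert from UTC-8).
Uma in UTC: 09:45-10:15, 11:45-12:45, 13:15-15:15, 16:15-17:45 (subtract 1h to convert from UTC+1).
Ines in UTC: 11:30-12:30, 13:45-14:15, 17:30-19:30 (add 8h to convert from UTC-8).
Pita in UTC: 14:30-18:00, 19:00-19:45 (subtract 1h to convert from UTC+1).
Quinn in UTC: 14:30-16:15, 17:00-17:30, 18:30-19:00, 20:00-20:30 (add 8h to convert from UTC-8).
Ravi ∩ Uma: 09:45-10:15, 11:45-12:45, 13:15-15:15, 16:30-17:45.
Ravi ∩ Uma ∩ Ines: 11:45-12:30, 13:45-14:15, 17:30-17:45.
Ravi ∩ Uma ∩ Ines ∩ Pita: 17:30-17:45.
Ravi ∩ Uma ∩ Ines ∩ Pita ∩ Quinn: ∅.
There is no time when everyone is free.
No common window is at least 45 minutes long.

none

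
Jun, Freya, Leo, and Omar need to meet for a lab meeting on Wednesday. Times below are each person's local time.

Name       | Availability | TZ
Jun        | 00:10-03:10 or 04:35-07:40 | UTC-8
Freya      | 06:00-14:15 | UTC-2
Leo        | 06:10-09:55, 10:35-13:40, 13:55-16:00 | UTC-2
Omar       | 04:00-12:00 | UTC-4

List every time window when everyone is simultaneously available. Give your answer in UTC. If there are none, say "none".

08:10-11:10, 12:35-15:40

Jun in UTC: 08:10-11:10, 12:35-15:40 (add 8h to convert from UTC-8).
Freya in UTC: 08:00-16:15 (add 2h to convert from UTC-2).
Leo in UTC: 08:10-11:55, 12:35-15:40, 15:55-18:00 (add 2h to convert from UTC-2).
Omar in UTC: 08:00-16:00 (add 4h to convert from UTC-4).
Jun ∩ Freya: 08:10-11:10, 12:35-15:40.
Jun ∩ Freya ∩ Leo: 08:10-11:10, 12:35-15:40.
Jun ∩ Freya ∩ Leo ∩ Omar: 08:10-11:10, 12:35-15:40.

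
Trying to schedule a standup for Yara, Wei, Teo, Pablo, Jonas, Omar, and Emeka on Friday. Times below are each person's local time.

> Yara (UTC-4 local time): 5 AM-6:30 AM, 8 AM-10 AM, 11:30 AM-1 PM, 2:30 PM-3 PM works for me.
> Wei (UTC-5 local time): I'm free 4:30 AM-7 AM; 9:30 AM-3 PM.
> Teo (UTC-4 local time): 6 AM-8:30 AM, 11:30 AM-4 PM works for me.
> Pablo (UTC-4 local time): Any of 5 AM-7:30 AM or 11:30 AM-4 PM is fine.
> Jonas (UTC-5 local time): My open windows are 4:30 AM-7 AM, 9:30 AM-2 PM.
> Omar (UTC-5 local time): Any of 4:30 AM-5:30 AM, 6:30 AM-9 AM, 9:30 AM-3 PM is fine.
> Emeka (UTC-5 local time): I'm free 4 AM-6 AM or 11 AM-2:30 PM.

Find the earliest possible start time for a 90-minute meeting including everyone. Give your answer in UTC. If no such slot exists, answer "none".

none

Yara in UTC: 09:00-10:30, 12:00-14:00, 15:30-17:00, 18:30-19:00 (add 4h to convert from UTC-4).
Wei in UTC: 09:30-12:00, 14:30-20:00 (add 5h to convert from UTC-5).
Teo in UTC: 10:00-12:30, 15:30-20:00 (add 4h to convert from UTC-4).
Pablo in UTC: 09:00-11:30, 15:30-20:00 (add 4h to convert from UTC-4).
Jonas in UTC: 09:30-12:00, 14:30-19:00 (add 5h to convert from UTC-5).
Omar in UTC: 09:30-10:30, 11:30-14:00, 14:30-20:00 (add 5h to convert from UTC-5).
Emeka in UTC: 09:00-11:00, 16:00-19:30 (add 5h to convert from UTC-5).
Yara ∩ Wei: 09:30-10:30, 15:30-17:00, 18:30-19:00.
Yara ∩ Wei ∩ Teo: 10:00-10:30, 15:30-17:00, 18:30-19:00.
Yara ∩ Wei ∩ Teo ∩ Pablo: 10:00-10:30, 15:30-17:00, 18:30-19:00.
Yara ∩ Wei ∩ Teo ∩ Pablo ∩ Jonas: 10:00-10:30, 15:30-17:00, 18:30-19:00.
Yara ∩ Wei ∩ Teo ∩ Pablo ∩ Jonas ∩ Omar: 10:00-10:30, 15:30-17:00, 18:30-19:00.
Yara ∩ Wei ∩ Teo ∩ Pablo ∩ Jonas ∩ Omar ∩ Emeka: 10:00-10:30, 16:00-17:00, 18:30-19:00.
No common window is at least 90 minutes long.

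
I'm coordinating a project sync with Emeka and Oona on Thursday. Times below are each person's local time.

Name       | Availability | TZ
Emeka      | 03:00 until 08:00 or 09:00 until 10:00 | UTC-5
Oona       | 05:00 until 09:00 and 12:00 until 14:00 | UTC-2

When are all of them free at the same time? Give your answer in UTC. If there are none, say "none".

Emeka in UTC: 08:00-13:00, 14:00-15:00 (add 5h to convert from UTC-5).
Oona in UTC: 07:00-11:00, 14:00-16:00 (add 2h to convert from UTC-2).
Emeka ∩ Oona: 08:00-11:00, 14:00-15:00.
Those are the intersection windows.

08:00-11:00, 14:00-15:00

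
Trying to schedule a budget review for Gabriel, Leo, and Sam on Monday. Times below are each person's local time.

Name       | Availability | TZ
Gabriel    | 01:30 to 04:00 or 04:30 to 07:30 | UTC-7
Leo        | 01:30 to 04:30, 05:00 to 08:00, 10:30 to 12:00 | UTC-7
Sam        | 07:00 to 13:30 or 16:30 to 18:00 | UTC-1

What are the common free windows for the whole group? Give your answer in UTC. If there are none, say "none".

08:30-11:00, 12:00-14:30

Gabriel in UTC: 08:30-11:00, 11:30-14:30 (add 7h to convert from UTC-7).
Leo in UTC: 08:30-11:30, 12:00-15:00, 17:30-19:00 (add 7h to convert from UTC-7).
Sam in UTC: 08:00-14:30, 17:30-19:00 (add 1h to convert from UTC-1).
Gabriel ∩ Leo: 08:30-11:00, 12:00-14:30.
Gabriel ∩ Leo ∩ Sam: 08:30-11:00, 12:00-14:30.
Those are the intersection windows.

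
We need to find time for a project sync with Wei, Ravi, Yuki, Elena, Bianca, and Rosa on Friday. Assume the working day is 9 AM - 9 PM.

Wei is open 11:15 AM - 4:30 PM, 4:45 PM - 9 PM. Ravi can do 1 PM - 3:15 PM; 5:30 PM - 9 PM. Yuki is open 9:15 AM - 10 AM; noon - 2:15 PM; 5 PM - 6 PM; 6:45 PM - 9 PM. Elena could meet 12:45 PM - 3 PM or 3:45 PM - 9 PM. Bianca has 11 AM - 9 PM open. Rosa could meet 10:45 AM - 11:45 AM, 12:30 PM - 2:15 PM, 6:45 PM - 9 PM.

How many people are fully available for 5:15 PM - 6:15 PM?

3

Wei, Elena, and Bianca can make the full 17:15-18:15 slot — that's 3.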